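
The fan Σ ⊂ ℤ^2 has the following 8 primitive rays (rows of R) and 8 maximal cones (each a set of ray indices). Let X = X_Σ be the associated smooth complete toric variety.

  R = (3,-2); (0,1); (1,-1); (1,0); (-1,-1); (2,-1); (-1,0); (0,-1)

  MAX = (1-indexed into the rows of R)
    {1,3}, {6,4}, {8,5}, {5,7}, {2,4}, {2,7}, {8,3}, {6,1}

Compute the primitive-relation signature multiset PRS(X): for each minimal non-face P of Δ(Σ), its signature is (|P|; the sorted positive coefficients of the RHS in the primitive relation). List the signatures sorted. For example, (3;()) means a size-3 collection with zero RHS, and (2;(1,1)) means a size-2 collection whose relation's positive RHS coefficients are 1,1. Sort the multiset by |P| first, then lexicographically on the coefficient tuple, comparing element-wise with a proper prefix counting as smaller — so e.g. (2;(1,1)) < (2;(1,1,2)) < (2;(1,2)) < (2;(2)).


Minimal non-faces — 20 found among 8 rays, 8 max cones:

  • {2,8}:  v_{2} + v_{8} = 0  ⟹  sig = (2;())
  • {4,7}:  v_{4} + v_{7} = 0  ⟹  sig = (2;())
  • {2,3}:  v_{2} + v_{3} = v_{4}  ⟹  sig = (2;(1))
  • {2,5}:  v_{2} + v_{5} = v_{7}  ⟹  sig = (2;(1))
  • {3,4}:  v_{3} + v_{4} = v_{6}  ⟹  sig = (2;(1))
  • {3,6}:  v_{3} + v_{6} = v_{1}  ⟹  sig = (2;(1))
  • {3,7}:  v_{3} + v_{7} = v_{8}  ⟹  sig = (2;(1))
  • {4,5}:  v_{4} + v_{5} = v_{8}  ⟹  sig = (2;(1))
  • {4,8}:  v_{4} + v_{8} = v_{3}  ⟹  sig = (2;(1))
  • {6,7}:  v_{6} + v_{7} = v_{3}  ⟹  sig = (2;(1))
  • {7,8}:  v_{7} + v_{8} = v_{5}  ⟹  sig = (2;(1))
  • {1,2}:  v_{1} + v_{2} = v_{4} + v_{6}  ⟹  sig = (2;(1,1))
  • {5,6}:  v_{5} + v_{6} = v_{3} + v_{8}  ⟹  sig = (2;(1,1))
  • {1,5}:  v_{1} + v_{5} = 2·v_{3} + v_{8}  ⟹  sig = (2;(1,2))
  • {1,4}:  v_{1} + v_{4} = 2·v_{6}  ⟹  sig = (2;(2))
  • {1,7}:  v_{1} + v_{7} = 2·v_{3}  ⟹  sig = (2;(2))
  • {2,6}:  v_{2} + v_{6} = 2·v_{4}  ⟹  sig = (2;(2))
  • {3,5}:  v_{3} + v_{5} = 2·v_{8}  ⟹  sig = (2;(2))
  • {6,8}:  v_{6} + v_{8} = 2·v_{3}  ⟹  sig = (2;(2))
  • {1,8}:  v_{1} + v_{8} = 3·v_{3}  ⟹  sig = (2;(3))

Signatures (|P|; sorted positive RHS coefficients), sorted:
[(2;()), (2;()), (2;(1)), (2;(1)), (2;(1)), (2;(1)), (2;(1)), (2;(1)), (2;(1)), (2;(1)), (2;(1)), (2;(1,1)), (2;(1,1)), (2;(1,2)), (2;(2)), (2;(2)), (2;(2)), (2;(2)), (2;(2)), (2;(3))]


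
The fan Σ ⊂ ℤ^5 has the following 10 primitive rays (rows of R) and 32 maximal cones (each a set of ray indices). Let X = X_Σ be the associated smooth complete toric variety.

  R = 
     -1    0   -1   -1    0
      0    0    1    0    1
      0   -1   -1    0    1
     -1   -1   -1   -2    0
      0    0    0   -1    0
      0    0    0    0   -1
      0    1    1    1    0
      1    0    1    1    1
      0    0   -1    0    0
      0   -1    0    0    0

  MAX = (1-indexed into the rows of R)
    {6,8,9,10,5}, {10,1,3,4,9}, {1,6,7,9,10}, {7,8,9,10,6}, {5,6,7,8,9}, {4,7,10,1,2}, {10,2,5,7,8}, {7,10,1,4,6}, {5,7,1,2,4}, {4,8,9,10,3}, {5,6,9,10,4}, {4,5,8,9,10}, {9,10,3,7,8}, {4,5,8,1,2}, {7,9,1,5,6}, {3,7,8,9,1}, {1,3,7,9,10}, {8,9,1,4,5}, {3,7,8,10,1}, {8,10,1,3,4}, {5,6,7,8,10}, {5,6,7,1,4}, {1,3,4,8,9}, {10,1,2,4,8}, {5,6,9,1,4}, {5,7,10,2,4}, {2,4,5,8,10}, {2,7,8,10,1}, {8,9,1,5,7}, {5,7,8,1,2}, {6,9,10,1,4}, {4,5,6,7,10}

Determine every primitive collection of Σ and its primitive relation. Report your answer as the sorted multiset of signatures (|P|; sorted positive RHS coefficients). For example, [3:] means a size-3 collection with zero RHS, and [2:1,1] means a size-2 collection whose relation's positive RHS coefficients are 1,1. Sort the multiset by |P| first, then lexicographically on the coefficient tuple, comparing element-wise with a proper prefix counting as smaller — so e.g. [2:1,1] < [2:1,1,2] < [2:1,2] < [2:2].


Primitive collections (13):

  {2,9}:  v_{2} + v_{9} = v_{1} + v_{8} ; sig = [2:1,1]
  {3,6}:  v_{3} + v_{6} = v_{9} + v_{10} ; sig = [2:1,1]
  {2,6}:  v_{2} + v_{6} = v_{5} + v_{7} + v_{10} ; sig = [2:1,1,1]
  {3,5}:  v_{3} + v_{5} = v_{4} + v_{8} + v_{9} ; sig = [2:1,1,1]
  {2,3}:  v_{2} + v_{3} = 2·v_{1} + 2·v_{8} + v_{10} ; sig = [2:1,2,2]
  {1,6,8}:  v_{1} + v_{6} + v_{8} = 0 ; sig = [3:]
  {1,5,10}:  v_{1} + v_{5} + v_{10} = v_{4} ; sig = [3:1]
  {4,7,8}:  v_{4} + v_{7} + v_{8} = v_{2} ; sig = [3:1]
  {4,7,9}:  v_{4} + v_{7} + v_{9} = v_{1} ; sig = [3:1]
  {4,6,8}:  v_{4} + v_{6} + v_{8} = v_{5} + v_{10} ; sig = [3:1,1]
  {3,4,7}:  v_{3} + v_{4} + v_{7} = 2·v_{1} + v_{8} + v_{10} ; sig = [3:1,1,2]
  {5,7,9,10}:  v_{5} + v_{7} + v_{9} + v_{10} = 0 ; sig = [4:]
  {1,8,9,10}:  v_{1} + v_{8} + v_{9} + v_{10} = v_{3} ; sig = [4:1]

Signatures (|P|; sorted positive RHS coefficients), sorted:
    |P|=2: 5 collections, coeffs (1,1), (1,1), (1,1,1), (1,1,1), (1,2,2)
    |P|=3: 6 collections, coeffs (), (1), (1), (1), (1,1), (1,1,2)
    |P|=4: 2 collections, coeffs (), (1)


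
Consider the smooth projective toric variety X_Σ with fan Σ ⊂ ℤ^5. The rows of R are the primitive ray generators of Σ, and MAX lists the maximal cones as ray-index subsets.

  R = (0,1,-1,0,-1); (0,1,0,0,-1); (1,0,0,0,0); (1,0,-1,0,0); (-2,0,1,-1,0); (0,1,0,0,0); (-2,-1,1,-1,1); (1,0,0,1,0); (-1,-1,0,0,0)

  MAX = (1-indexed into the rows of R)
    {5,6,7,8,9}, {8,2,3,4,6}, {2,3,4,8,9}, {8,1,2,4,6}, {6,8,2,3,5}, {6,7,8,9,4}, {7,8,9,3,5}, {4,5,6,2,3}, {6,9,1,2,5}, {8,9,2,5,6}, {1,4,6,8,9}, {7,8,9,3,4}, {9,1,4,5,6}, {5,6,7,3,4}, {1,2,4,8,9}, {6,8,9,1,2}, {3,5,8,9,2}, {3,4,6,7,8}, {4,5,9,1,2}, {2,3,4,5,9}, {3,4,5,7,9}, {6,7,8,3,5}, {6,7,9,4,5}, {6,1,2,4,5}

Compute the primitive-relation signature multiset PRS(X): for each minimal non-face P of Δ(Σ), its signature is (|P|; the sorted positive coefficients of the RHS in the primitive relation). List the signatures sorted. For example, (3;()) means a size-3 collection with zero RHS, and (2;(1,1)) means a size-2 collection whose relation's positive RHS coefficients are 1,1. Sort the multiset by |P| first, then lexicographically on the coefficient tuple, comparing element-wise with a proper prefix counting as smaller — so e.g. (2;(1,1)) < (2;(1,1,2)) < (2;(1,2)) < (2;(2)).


7 minimal non-faces of Δ(Σ) (on 9 rays):

  P={2,7}:  v_{2} + v_{7} = v_{5}  ⟹  sig = (2;(1))
  P={1,3}:  v_{1} + v_{3} = v_{2} + v_{4}  ⟹  sig = (2;(1,1))
  P={1,7}:  v_{1} + v_{7} = v_{4} + v_{5} + v_{6} + v_{9}  ⟹  sig = (2;(1,1,1,1))
  P={3,6,9}:  v_{3} + v_{6} + v_{9} = 0  ⟹  sig = (3;())
  P={4,5,8}:  v_{4} + v_{5} + v_{8} = 0  ⟹  sig = (3;())
  P={1,5,8}:  v_{1} + v_{5} + v_{8} = v_{2} + v_{6} + v_{9}  ⟹  sig = (3;(1,1,1))
  P={2,4,6,9}:  v_{2} + v_{4} + v_{6} + v_{9} = v_{1}  ⟹  sig = (4;(1))

Hence PRS(X_Σ) =
[(2;(1)), (2;(1,1)), (2;(1,1,1,1)), (3;()), (3;()), (3;(1,1,1)), (4;(1))]


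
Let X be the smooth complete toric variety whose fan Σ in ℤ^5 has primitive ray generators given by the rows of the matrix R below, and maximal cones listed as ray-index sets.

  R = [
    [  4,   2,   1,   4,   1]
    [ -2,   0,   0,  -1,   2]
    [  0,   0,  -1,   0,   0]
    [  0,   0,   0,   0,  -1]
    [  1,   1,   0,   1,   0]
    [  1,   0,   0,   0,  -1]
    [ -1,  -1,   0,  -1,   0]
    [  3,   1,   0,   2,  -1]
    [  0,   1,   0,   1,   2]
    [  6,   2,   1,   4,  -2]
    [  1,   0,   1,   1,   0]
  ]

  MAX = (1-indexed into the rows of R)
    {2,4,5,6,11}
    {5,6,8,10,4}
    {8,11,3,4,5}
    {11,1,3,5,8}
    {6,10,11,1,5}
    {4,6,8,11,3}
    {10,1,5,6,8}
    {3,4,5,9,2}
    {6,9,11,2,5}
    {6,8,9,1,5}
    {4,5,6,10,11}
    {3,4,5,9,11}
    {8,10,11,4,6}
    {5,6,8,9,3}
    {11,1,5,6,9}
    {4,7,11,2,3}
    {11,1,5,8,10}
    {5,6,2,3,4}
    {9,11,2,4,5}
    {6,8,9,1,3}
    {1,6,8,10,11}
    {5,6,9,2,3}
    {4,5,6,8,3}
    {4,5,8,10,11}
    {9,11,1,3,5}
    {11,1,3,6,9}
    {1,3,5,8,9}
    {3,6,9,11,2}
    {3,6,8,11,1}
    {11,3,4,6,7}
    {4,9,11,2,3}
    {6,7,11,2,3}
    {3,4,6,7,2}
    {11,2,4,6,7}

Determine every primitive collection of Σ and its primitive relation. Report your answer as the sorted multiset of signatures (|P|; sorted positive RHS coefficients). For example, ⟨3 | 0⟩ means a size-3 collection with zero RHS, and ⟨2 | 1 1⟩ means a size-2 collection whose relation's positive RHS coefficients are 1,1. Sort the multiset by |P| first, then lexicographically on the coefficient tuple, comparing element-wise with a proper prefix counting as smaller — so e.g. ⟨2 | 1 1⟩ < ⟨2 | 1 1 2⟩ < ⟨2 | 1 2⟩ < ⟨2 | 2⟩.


Σ has 19 primitive collections:

  • {5,7}:  v_{5} + v_{7} = 0  so sig = ⟨2 | 0⟩
  • {2,8}:  v_{2} + v_{8} = v_{6} + v_{9}  so sig = ⟨2 | 1 1⟩
  • {7,8}:  v_{7} + v_{8} = v_{3} + v_{6} + v_{11}  so sig = ⟨2 | 1 1 1⟩
  • {7,9}:  v_{7} + v_{9} = v_{2} + v_{3} + v_{11}  so sig = ⟨2 | 1 1 1⟩
  • {7,10}:  v_{7} + v_{10} = v_{6} + v_{8} + v_{11}  so sig = ⟨2 | 1 1 1⟩
  • {9,10}:  v_{9} + v_{10} = v_{1} + v_{5} + v_{6}  so sig = ⟨2 | 1 1 1⟩
  • {1,7}:  v_{1} + v_{7} = v_{3} + v_{6} + v_{9} + 2·v_{11}  so sig = ⟨2 | 1 1 1 2⟩
  • {2,10}:  v_{2} + v_{10} = v_{5} + 2·v_{6} + v_{9} + v_{11}  so sig = ⟨2 | 1 1 1 2⟩
  • {1,2}:  v_{1} + v_{2} = v_{6} + 2·v_{9} + v_{11}  so sig = ⟨2 | 1 1 2⟩
  • {1,4}:  v_{1} + v_{4} = v_{3} + 2·v_{5} + 2·v_{11}  so sig = ⟨2 | 1 2 2⟩
  • {3,10}:  v_{3} + v_{10} = 2·v_{8}  so sig = ⟨2 | 2⟩
  • {4,6,9}:  v_{4} + v_{6} + v_{9} = v_{5}  so sig = ⟨3 | 1⟩
  • {8,9,11}:  v_{8} + v_{9} + v_{11} = v_{1}  so sig = ⟨3 | 1⟩
  • {4,8,9}:  v_{4} + v_{8} + v_{9} = v_{3} + 2·v_{5} + v_{11}  so sig = ⟨3 | 1 1 2⟩
  • {2,3,5,11}:  v_{2} + v_{3} + v_{5} + v_{11} = v_{9}  so sig = ⟨4 | 1⟩
  • {3,5,6,11}:  v_{3} + v_{5} + v_{6} + v_{11} = v_{8}  so sig = ⟨4 | 1⟩
  • {5,6,8,11}:  v_{5} + v_{6} + v_{8} + v_{11} = v_{10}  so sig = ⟨4 | 1⟩
  • {1,3,5,6}:  v_{1} + v_{3} + v_{5} + v_{6} = 2·v_{8} + v_{9}  so sig = ⟨4 | 1 2⟩
  • {2,3,4,6,11}:  v_{2} + v_{3} + v_{4} + v_{6} + v_{11} = 0  so sig = ⟨5 | 0⟩

Hence PRS(X_Σ) =
{ ⟨2 | 0⟩,  ⟨2 | 1 1⟩,  ⟨2 | 1 1 1⟩ ×4,  ⟨2 | 1 1 1 2⟩ ×2,  ⟨2 | 1 1 2⟩,  ⟨2 | 1 2 2⟩,  ⟨2 | 2⟩,  ⟨3 | 1⟩ ×2,  ⟨3 | 1 1 2⟩,  ⟨4 | 1⟩ ×3,  ⟨4 | 1 2⟩,  ⟨5 | 0⟩ }


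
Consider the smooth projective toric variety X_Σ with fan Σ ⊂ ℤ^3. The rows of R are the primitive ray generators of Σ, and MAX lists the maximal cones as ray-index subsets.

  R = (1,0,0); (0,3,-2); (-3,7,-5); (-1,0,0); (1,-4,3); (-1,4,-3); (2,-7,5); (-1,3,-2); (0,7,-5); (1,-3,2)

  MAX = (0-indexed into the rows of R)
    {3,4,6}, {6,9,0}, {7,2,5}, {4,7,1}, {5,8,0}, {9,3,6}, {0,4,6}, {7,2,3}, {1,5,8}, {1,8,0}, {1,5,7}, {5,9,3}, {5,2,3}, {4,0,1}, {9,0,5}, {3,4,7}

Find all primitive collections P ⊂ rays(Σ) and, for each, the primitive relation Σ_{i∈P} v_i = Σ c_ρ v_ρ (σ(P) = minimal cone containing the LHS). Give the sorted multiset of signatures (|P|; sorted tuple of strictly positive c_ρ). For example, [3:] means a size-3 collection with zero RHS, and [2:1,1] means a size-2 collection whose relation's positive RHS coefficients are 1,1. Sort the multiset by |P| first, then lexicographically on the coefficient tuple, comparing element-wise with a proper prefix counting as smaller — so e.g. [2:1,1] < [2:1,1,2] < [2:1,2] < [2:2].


23 collections generate NE(X_Σ); each relation:

  {0,3}:  v_{0} + v_{3} = 0  so sig = [2:]
  {4,5}:  v_{4} + v_{5} = 0  so sig = [2:]
  {7,9}:  v_{7} + v_{9} = 0  so sig = [2:]
  {0,7}:  v_{0} + v_{7} = v_{1}  so sig = [2:1]
  {1,3}:  v_{1} + v_{3} = v_{7}  so sig = [2:1]
  {1,9}:  v_{1} + v_{9} = v_{0}  so sig = [2:1]
  {2,6}:  v_{2} + v_{6} = v_{3}  so sig = [2:1]
  {4,9}:  v_{4} + v_{9} = v_{6}  so sig = [2:1]
  {5,6}:  v_{5} + v_{6} = v_{9}  so sig = [2:1]
  {6,7}:  v_{6} + v_{7} = v_{4}  so sig = [2:1]
  {0,2}:  v_{0} + v_{2} = v_{5} + v_{7}  so sig = [2:1,1]
  {1,6}:  v_{1} + v_{6} = v_{0} + v_{4}  so sig = [2:1,1]
  {2,4}:  v_{2} + v_{4} = v_{3} + v_{7}  so sig = [2:1,1]
  {2,9}:  v_{2} + v_{9} = v_{3} + v_{5}  so sig = [2:1,1]
  {3,8}:  v_{3} + v_{8} = v_{1} + v_{5}  so sig = [2:1,1]
  {4,8}:  v_{4} + v_{8} = v_{0} + v_{1}  so sig = [2:1,1]
  {2,8}:  v_{2} + v_{8} = v_{1} + 2·v_{5} + v_{7}  so sig = [2:1,1,2]
  {1,2}:  v_{1} + v_{2} = v_{5} + 2·v_{7}  so sig = [2:1,2]
  {7,8}:  v_{7} + v_{8} = 2·v_{1} + v_{5}  so sig = [2:1,2]
  {8,9}:  v_{8} + v_{9} = 2·v_{0} + v_{5}  so sig = [2:1,2]
  {6,8}:  v_{6} + v_{8} = 2·v_{0}  so sig = [2:2]
  {0,1,5}:  v_{0} + v_{1} + v_{5} = v_{8}  so sig = [3:1]
  {3,5,7}:  v_{3} + v_{5} + v_{7} = v_{2}  so sig = [3:1]

so the primitive-relation signature multiset is
    |P|=2: 21 collections, coeffs (), (), (), (1), (1), (1), (1), (1), (1), (1), (1,1), (1,1), (1,1), (1,1), (1,1), (1,1), (1,1,2), (1,2), (1,2), (1,2), (2)
    |P|=3: 2 collections, coeffs (1), (1)


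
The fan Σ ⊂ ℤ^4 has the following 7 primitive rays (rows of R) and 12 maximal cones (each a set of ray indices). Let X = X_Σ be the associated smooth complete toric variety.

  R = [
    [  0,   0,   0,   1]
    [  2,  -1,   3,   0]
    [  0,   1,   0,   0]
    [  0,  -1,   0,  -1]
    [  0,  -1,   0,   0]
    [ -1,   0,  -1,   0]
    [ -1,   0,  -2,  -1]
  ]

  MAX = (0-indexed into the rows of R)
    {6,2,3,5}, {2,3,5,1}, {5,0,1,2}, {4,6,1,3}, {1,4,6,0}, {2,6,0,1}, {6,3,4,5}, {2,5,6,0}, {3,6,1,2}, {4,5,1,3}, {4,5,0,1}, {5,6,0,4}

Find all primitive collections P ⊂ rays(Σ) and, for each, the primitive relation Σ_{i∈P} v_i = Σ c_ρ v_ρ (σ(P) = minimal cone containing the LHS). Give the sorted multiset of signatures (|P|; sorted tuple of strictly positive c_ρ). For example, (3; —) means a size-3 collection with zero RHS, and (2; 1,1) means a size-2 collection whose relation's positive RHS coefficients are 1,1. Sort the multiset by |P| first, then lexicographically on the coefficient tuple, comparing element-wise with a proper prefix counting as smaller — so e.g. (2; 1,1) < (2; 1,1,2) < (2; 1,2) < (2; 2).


Primitive collections (3):

  {2,4}:  v_{2} + v_{4} = 0  ⇒ sig = (2; —)
  {0,3}:  v_{0} + v_{3} = v_{4}  ⇒ sig = (2; 1)
  {1,5,6}:  v_{1} + v_{5} + v_{6} = v_{3}  ⇒ sig = (3; 1)

Hence PRS(X_Σ) =
[(2; —), (2; 1), (3; 1)]


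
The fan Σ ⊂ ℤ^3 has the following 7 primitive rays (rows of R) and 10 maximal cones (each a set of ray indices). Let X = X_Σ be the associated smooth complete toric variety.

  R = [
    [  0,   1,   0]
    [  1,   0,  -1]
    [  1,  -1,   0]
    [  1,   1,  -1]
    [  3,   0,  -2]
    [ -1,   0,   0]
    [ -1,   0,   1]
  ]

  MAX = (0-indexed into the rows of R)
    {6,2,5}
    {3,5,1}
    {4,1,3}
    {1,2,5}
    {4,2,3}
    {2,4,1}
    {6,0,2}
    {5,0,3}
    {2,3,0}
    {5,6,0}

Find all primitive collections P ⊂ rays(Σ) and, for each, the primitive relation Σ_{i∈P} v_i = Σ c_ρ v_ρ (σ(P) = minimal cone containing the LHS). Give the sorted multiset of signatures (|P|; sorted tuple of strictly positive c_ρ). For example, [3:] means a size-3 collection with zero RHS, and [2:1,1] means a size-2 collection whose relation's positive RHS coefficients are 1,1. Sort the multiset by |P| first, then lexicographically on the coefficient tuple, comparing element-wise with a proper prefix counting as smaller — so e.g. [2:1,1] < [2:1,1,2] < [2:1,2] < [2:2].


The 9 primitive collections of Σ (r=7, n=3):

  P = {1,6}:  v_{1} + v_{6} = 0 ; sig = [2:]
  P = {0,1}:  v_{0} + v_{1} = v_{3} ; sig = [2:1]
  P = {3,6}:  v_{3} + v_{6} = v_{0} ; sig = [2:1]
  P = {4,6}:  v_{4} + v_{6} = v_{2} + v_{3} ; sig = [2:1,1]
  P = {0,4}:  v_{0} + v_{4} = v_{2} + 2·v_{3} ; sig = [2:1,2]
  P = {4,5}:  v_{4} + v_{5} = 2·v_{1} ; sig = [2:2]
  P = {0,2,5}:  v_{0} + v_{2} + v_{5} = 0 ; sig = [3:]
  P = {1,2,3}:  v_{1} + v_{2} + v_{3} = v_{4} ; sig = [3:1]
  P = {2,3,5}:  v_{2} + v_{3} + v_{5} = v_{1} ; sig = [3:1]

Sorted signature multiset PRS(X):
    [2:]
    [2:1]
    [2:1]
    [2:1,1]
    [2:1,2]
    [2:2]
    [3:]
    [3:1]
    [3:1]


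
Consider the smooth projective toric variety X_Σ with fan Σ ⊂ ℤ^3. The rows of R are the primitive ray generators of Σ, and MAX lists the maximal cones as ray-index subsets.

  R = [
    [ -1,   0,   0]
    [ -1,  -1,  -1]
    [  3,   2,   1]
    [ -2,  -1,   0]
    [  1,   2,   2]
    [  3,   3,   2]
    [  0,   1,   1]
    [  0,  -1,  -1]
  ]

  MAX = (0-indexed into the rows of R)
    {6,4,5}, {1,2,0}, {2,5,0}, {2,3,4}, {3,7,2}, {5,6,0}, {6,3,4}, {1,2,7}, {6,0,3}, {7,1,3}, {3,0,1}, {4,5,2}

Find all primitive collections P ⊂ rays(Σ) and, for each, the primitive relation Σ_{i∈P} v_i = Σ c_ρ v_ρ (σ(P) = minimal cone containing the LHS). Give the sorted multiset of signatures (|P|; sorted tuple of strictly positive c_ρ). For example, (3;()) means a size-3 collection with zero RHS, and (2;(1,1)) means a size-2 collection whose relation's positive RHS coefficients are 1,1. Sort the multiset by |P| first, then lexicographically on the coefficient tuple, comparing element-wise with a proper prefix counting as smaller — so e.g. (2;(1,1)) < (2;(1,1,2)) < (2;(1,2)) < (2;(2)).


Δ(Σ) — 8 vertices, 12 min non-faces:

  • {6,7}:  v_{6} + v_{7} = 0 ; sig = (2;())
  • {0,7}:  v_{0} + v_{7} = v_{1} ; sig = (2;(1))
  • {1,4}:  v_{1} + v_{4} = v_{6} ; sig = (2;(1))
  • {1,6}:  v_{1} + v_{6} = v_{0} ; sig = (2;(1))
  • {2,6}:  v_{2} + v_{6} = v_{5} ; sig = (2;(1))
  • {3,5}:  v_{3} + v_{5} = v_{4} ; sig = (2;(1))
  • {5,7}:  v_{5} + v_{7} = v_{2} ; sig = (2;(1))
  • {1,5}:  v_{1} + v_{5} = v_{0} + v_{2} ; sig = (2;(1,1))
  • {4,7}:  v_{4} + v_{7} = v_{2} + v_{3} ; sig = (2;(1,1))
  • {0,4}:  v_{0} + v_{4} = 2·v_{6} ; sig = (2;(2))
  • {1,2,3}:  v_{1} + v_{2} + v_{3} = 0 ; sig = (3;())
  • {0,2,3}:  v_{0} + v_{2} + v_{3} = v_{6} ; sig = (3;(1))

Sorted signature multiset PRS(X):
    |P|=2: 10 collections, coeffs (), (1), (1), (1), (1), (1), (1), (1,1), (1,1), (2)
    |P|=3: 2 collections, coeffs (), (1)


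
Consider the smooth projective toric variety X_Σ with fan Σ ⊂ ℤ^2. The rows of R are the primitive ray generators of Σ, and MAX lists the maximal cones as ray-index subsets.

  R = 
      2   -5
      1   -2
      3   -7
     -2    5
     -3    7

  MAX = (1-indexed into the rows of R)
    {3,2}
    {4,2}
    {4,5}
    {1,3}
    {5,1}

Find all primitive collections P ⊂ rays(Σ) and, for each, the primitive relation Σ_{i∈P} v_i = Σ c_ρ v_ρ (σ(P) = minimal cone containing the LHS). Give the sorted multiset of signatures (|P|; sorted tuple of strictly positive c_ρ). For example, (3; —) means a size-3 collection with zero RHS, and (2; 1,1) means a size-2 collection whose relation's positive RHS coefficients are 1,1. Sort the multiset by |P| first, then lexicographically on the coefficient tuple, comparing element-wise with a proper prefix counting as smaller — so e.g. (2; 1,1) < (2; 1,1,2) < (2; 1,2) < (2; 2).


Primitive collections (5):

  • {1,4}:  v_{1} + v_{4} = 0  →  sig = (2; —)
  • {3,5}:  v_{3} + v_{5} = 0  →  sig = (2; —)
  • {1,2}:  v_{1} + v_{2} = v_{3}  →  sig = (2; 1)
  • {2,5}:  v_{2} + v_{5} = v_{4}  →  sig = (2; 1)
  • {3,4}:  v_{3} + v_{4} = v_{2}  →  sig = (2; 1)

so the primitive-relation signature multiset is
{ (2; —) ×2,  (2; 1) ×3 }


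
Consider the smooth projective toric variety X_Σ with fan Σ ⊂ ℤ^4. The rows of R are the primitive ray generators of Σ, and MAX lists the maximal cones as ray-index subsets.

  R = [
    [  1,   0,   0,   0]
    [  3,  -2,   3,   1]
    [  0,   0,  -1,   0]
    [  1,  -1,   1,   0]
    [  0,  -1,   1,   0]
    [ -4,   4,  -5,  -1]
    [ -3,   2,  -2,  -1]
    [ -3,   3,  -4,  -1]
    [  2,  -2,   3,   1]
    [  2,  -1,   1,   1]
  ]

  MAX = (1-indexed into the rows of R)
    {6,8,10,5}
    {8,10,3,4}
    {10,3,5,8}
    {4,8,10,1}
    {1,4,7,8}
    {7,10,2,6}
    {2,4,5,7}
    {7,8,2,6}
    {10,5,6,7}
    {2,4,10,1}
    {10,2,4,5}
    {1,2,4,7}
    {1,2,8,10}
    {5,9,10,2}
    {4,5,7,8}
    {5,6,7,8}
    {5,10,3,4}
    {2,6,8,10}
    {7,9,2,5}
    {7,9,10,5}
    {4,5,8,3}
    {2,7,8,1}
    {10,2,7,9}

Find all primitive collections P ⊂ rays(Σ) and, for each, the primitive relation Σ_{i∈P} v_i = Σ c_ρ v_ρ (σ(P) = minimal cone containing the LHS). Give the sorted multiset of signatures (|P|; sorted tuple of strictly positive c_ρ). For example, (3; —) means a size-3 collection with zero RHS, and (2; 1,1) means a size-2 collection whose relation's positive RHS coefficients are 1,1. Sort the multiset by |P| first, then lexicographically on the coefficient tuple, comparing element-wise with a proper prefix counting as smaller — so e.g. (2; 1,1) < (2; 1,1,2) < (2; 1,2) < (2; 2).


Σ has 20 primitive collections:

  P = {1,5}:  v_{1} + v_{5} = v_{4}  so sig = (2; 1)
  P = {1,9}:  v_{1} + v_{9} = v_{2}  so sig = (2; 1)
  P = {4,6}:  v_{4} + v_{6} = v_{8}  so sig = (2; 1)
  P = {2,3}:  v_{2} + v_{3} = v_{4} + v_{10}  so sig = (2; 1,1)
  P = {3,7}:  v_{3} + v_{7} = v_{5} + v_{8}  so sig = (2; 1,1)
  P = {3,9}:  v_{3} + v_{9} = v_{5} + v_{10}  so sig = (2; 1,1)
  P = {4,9}:  v_{4} + v_{9} = v_{2} + v_{5}  so sig = (2; 1,1)
  P = {8,9}:  v_{8} + v_{9} = v_{7} + v_{10}  so sig = (2; 1,1)
  P = {1,3}:  v_{1} + v_{3} = 2·v_{4} + v_{8} + v_{10}  so sig = (2; 1,1,2)
  P = {3,6}:  v_{3} + v_{6} = v_{5} + 2·v_{8} + v_{10}  so sig = (2; 1,1,2)
  P = {1,6}:  v_{1} + v_{6} = v_{2} + 2·v_{8}  so sig = (2; 1,2)
  P = {6,9}:  v_{6} + v_{9} = 2·v_{7} + 2·v_{10}  so sig = (2; 2,2)
  P = {2,5,8}:  v_{2} + v_{5} + v_{8} = 0  so sig = (3; —)
  P = {4,7,10}:  v_{4} + v_{7} + v_{10} = 0  so sig = (3; —)
  P = {2,4,8}:  v_{2} + v_{4} + v_{8} = v_{1}  so sig = (3; 1)
  P = {7,8,10}:  v_{7} + v_{8} + v_{10} = v_{6}  so sig = (3; 1)
  P = {1,7,10}:  v_{1} + v_{7} + v_{10} = v_{2} + v_{8}  so sig = (3; 1,1)
  P = {2,5,6}:  v_{2} + v_{5} + v_{6} = v_{7} + v_{10}  so sig = (3; 1,1)
  P = {2,5,7,10}:  v_{2} + v_{5} + v_{7} + v_{10} = v_{9}  so sig = (4; 1)
  P = {4,5,8,10}:  v_{4} + v_{5} + v_{8} + v_{10} = v_{3}  so sig = (4; 1)

Sorted signature multiset PRS(X):
    (2; 1)
    (2; 1)
    (2; 1)
    (2; 1,1)
    (2; 1,1)
    (2; 1,1)
    (2; 1,1)
    (2; 1,1)
    (2; 1,1,2)
    (2; 1,1,2)
    (2; 1,2)
    (2; 2,2)
    (3; —)
    (3; —)
    (3; 1)
    (3; 1)
    (3; 1,1)
    (3; 1,1)
    (4; 1)
    (4; 1)


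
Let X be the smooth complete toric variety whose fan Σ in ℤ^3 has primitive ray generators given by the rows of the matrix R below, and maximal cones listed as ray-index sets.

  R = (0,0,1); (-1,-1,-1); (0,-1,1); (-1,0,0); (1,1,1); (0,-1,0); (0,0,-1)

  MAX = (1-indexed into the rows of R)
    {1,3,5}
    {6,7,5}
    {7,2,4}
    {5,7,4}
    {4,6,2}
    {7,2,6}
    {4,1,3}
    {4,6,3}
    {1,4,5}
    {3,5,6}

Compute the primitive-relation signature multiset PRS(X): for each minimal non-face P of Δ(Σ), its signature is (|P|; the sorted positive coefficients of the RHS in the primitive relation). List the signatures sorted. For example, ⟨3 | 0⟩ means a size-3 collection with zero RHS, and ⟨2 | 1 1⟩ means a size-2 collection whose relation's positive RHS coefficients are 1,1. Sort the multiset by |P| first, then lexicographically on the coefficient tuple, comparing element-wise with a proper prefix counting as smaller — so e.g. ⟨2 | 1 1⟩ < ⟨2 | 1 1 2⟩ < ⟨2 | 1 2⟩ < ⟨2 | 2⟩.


Δ(Σ) — 7 vertices, 9 min non-faces:

  {1,7}:  v_{1} + v_{7} = 0  so sig = ⟨2 | 0⟩
  {2,5}:  v_{2} + v_{5} = 0  so sig = ⟨2 | 0⟩
  {1,6}:  v_{1} + v_{6} = v_{3}  so sig = ⟨2 | 1⟩
  {3,7}:  v_{3} + v_{7} = v_{6}  so sig = ⟨2 | 1⟩
  {1,2}:  v_{1} + v_{2} = v_{4} + v_{6}  so sig = ⟨2 | 1 1⟩
  {2,3}:  v_{2} + v_{3} = v_{4} + 2·v_{6}  so sig = ⟨2 | 1 2⟩
  {4,5,6}:  v_{4} + v_{5} + v_{6} = v_{1}  so sig = ⟨3 | 1⟩
  {4,6,7}:  v_{4} + v_{6} + v_{7} = v_{2}  so sig = ⟨3 | 1⟩
  {3,4,5}:  v_{3} + v_{4} + v_{5} = 2·v_{1}  so sig = ⟨3 | 2⟩

Hence PRS(X_Σ) =
{ ⟨2 | 0⟩ ×2,  ⟨2 | 1⟩ ×2,  ⟨2 | 1 1⟩,  ⟨2 | 1 2⟩,  ⟨3 | 1⟩ ×2,  ⟨3 | 2⟩ }


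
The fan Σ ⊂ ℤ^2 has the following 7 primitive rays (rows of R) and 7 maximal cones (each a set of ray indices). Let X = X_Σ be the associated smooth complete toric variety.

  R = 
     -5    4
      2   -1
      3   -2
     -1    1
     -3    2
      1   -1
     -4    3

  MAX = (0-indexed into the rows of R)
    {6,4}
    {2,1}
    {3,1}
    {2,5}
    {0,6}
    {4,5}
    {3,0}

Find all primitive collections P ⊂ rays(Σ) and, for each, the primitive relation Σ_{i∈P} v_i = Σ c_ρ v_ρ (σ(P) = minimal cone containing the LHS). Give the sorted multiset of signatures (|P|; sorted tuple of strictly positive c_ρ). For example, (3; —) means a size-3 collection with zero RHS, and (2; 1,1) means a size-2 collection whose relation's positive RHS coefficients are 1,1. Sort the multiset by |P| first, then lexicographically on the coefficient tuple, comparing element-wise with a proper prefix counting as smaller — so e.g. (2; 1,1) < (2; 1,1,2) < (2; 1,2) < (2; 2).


Primitive collections (14):

  P = {2,4}:  v_{2} + v_{4} = 0  →  sig = (2; —)
  P = {3,5}:  v_{3} + v_{5} = 0  →  sig = (2; —)
  P = {0,5}:  v_{0} + v_{5} = v_{6}  →  sig = (2; 1)
  P = {1,4}:  v_{1} + v_{4} = v_{3}  →  sig = (2; 1)
  P = {1,5}:  v_{1} + v_{5} = v_{2}  →  sig = (2; 1)
  P = {2,3}:  v_{2} + v_{3} = v_{1}  →  sig = (2; 1)
  P = {2,6}:  v_{2} + v_{6} = v_{3}  →  sig = (2; 1)
  P = {3,4}:  v_{3} + v_{4} = v_{6}  →  sig = (2; 1)
  P = {3,6}:  v_{3} + v_{6} = v_{0}  →  sig = (2; 1)
  P = {5,6}:  v_{5} + v_{6} = v_{4}  →  sig = (2; 1)
  P = {0,2}:  v_{0} + v_{2} = 2·v_{3}  →  sig = (2; 2)
  P = {0,4}:  v_{0} + v_{4} = 2·v_{6}  →  sig = (2; 2)
  P = {1,6}:  v_{1} + v_{6} = 2·v_{3}  →  sig = (2; 2)
  P = {0,1}:  v_{0} + v_{1} = 3·v_{3}  →  sig = (2; 3)

so the primitive-relation signature multiset is
{ (2; —) ×2,  (2; 1) ×8,  (2; 2) ×3,  (2; 3) }


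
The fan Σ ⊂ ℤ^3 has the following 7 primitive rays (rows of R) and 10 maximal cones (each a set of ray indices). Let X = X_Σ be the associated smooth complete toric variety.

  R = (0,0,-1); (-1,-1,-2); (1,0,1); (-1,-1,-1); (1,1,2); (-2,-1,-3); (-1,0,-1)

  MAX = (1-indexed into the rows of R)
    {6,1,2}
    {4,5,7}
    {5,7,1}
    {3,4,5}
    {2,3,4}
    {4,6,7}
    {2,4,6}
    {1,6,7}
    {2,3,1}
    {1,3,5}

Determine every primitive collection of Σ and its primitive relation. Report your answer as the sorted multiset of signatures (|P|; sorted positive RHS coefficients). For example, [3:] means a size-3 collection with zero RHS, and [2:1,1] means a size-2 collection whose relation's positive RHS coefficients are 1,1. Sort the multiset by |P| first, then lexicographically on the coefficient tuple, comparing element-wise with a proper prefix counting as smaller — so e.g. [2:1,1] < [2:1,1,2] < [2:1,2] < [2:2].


6 minimal non-faces of Δ(Σ) (on 7 rays):

  P={2,5}:  v_{2} + v_{5} = 0 ; sig = [2:]
  P={3,7}:  v_{3} + v_{7} = 0 ; sig = [2:]
  P={1,4}:  v_{1} + v_{4} = v_{2} ; sig = [2:1]
  P={2,7}:  v_{2} + v_{7} = v_{6} ; sig = [2:1]
  P={3,6}:  v_{3} + v_{6} = v_{2} ; sig = [2:1]
  P={5,6}:  v_{5} + v_{6} = v_{7} ; sig = [2:1]

Sorted signature multiset PRS(X):
{ [2:] ×2,  [2:1] ×4 }


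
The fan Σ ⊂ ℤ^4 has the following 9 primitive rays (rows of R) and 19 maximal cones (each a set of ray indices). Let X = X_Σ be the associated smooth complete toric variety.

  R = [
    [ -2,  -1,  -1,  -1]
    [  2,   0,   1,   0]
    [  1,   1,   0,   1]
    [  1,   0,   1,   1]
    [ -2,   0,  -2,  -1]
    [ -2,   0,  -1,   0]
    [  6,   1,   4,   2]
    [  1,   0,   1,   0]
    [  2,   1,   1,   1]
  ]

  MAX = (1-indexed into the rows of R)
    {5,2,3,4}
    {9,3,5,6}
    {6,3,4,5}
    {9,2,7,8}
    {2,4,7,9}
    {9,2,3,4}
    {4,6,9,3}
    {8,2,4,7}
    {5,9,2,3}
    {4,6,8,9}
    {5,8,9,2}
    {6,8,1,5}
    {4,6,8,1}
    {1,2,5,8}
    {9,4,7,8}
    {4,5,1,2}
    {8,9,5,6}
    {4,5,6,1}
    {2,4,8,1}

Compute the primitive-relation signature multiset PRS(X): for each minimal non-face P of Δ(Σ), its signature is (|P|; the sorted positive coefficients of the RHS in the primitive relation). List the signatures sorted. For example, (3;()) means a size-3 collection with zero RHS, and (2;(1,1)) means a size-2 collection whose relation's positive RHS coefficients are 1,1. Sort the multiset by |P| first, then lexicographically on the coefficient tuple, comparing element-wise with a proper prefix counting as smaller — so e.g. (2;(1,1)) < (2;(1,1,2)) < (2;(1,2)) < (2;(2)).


Σ has 11 primitive collections:

  {1,9}:  v_{1} + v_{9} = 0  so sig = (2;())
  {2,6}:  v_{2} + v_{6} = 0  so sig = (2;())
  {3,8}:  v_{3} + v_{8} = v_{9}  so sig = (2;(1))
  {1,3}:  v_{1} + v_{3} = v_{4} + v_{5}  so sig = (2;(1,1))
  {5,7}:  v_{5} + v_{7} = v_{2} + v_{9}  so sig = (2;(1,1))
  {1,7}:  v_{1} + v_{7} = v_{2} + v_{4} + v_{8}  so sig = (2;(1,1,1))
  {6,7}:  v_{6} + v_{7} = v_{4} + v_{8} + v_{9}  so sig = (2;(1,1,1))
  {3,7}:  v_{3} + v_{7} = v_{2} + v_{4} + 2·v_{9}  so sig = (2;(1,1,2))
  {4,5,8}:  v_{4} + v_{5} + v_{8} = 0  so sig = (3;())
  {4,5,9}:  v_{4} + v_{5} + v_{9} = v_{3}  so sig = (3;(1))
  {2,4,8,9}:  v_{2} + v_{4} + v_{8} + v_{9} = v_{7}  so sig = (4;(1))

Sorted signature multiset PRS(X):
[(2;()), (2;()), (2;(1)), (2;(1,1)), (2;(1,1)), (2;(1,1,1)), (2;(1,1,1)), (2;(1,1,2)), (3;()), (3;(1)), (4;(1))]


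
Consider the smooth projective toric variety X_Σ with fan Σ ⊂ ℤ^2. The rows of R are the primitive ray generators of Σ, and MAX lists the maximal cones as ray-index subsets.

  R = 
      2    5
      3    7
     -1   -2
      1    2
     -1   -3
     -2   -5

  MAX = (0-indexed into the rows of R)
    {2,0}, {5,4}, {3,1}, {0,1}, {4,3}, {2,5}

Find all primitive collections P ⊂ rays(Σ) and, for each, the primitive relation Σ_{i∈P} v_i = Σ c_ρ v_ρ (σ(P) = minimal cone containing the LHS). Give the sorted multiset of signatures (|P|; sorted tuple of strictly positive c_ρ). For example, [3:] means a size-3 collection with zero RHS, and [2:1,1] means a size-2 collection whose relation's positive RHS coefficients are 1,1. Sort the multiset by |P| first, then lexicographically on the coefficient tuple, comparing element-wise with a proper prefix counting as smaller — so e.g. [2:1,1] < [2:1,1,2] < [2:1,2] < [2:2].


9 minimal non-faces of Δ(Σ) (on 6 rays):

  • {0,5}:  v_{0} + v_{5} = 0  ⟹  sig = [2:]
  • {2,3}:  v_{2} + v_{3} = 0  ⟹  sig = [2:]
  • {0,3}:  v_{0} + v_{3} = v_{1}  ⟹  sig = [2:1]
  • {0,4}:  v_{0} + v_{4} = v_{3}  ⟹  sig = [2:1]
  • {1,2}:  v_{1} + v_{2} = v_{0}  ⟹  sig = [2:1]
  • {1,5}:  v_{1} + v_{5} = v_{3}  ⟹  sig = [2:1]
  • {2,4}:  v_{2} + v_{4} = v_{5}  ⟹  sig = [2:1]
  • {3,5}:  v_{3} + v_{5} = v_{4}  ⟹  sig = [2:1]
  • {1,4}:  v_{1} + v_{4} = 2·v_{3}  ⟹  sig = [2:2]

so the primitive-relation signature multiset is
{ [2:] ×2,  [2:1] ×6,  [2:2] }


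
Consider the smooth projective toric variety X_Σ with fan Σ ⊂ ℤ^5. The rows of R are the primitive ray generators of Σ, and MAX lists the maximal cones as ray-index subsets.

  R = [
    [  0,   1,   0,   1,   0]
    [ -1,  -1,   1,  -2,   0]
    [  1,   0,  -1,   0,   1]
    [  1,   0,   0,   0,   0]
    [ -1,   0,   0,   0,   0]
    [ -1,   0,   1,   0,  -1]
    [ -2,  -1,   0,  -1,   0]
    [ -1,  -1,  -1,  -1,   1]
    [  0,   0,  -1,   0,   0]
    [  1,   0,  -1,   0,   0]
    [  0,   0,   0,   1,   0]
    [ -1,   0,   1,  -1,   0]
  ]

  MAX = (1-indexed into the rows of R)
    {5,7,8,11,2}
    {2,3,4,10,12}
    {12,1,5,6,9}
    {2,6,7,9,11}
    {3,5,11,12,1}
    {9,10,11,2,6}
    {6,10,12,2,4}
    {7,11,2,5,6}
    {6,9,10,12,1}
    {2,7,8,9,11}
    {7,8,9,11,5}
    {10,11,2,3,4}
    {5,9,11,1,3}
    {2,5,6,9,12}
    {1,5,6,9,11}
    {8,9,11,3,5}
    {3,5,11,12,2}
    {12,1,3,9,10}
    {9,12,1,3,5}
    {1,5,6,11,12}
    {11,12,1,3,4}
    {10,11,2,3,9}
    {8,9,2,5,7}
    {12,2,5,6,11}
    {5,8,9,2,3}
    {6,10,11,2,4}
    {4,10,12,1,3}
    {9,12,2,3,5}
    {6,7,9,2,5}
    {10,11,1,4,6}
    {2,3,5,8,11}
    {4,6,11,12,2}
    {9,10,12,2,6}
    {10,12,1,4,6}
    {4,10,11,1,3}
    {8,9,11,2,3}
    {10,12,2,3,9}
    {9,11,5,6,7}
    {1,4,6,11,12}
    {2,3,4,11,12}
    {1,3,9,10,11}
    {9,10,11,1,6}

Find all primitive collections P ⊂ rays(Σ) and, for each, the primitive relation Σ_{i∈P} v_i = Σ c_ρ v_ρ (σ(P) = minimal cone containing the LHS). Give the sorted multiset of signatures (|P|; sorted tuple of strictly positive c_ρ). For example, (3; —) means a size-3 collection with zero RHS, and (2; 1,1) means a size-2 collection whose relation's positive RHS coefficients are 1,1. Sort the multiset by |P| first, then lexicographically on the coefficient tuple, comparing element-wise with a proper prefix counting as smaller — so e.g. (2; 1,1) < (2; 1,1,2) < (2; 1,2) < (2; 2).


18 minimal non-faces of Δ(Σ) (on 12 rays):

  P={3,6}:  v_{3} + v_{6} = 0  ⟹  sig = (2; —)
  P={4,5}:  v_{4} + v_{5} = 0  ⟹  sig = (2; —)
  P={1,2}:  v_{1} + v_{2} = v_{12}  ⟹  sig = (2; 1)
  P={3,7}:  v_{3} + v_{7} = v_{8}  ⟹  sig = (2; 1)
  P={4,9}:  v_{4} + v_{9} = v_{10}  ⟹  sig = (2; 1)
  P={5,10}:  v_{5} + v_{10} = v_{9}  ⟹  sig = (2; 1)
  P={6,8}:  v_{6} + v_{8} = v_{7}  ⟹  sig = (2; 1)
  P={4,7}:  v_{4} + v_{7} = v_{2} + v_{9} + v_{11}  ⟹  sig = (2; 1,1,1)
  P={4,8}:  v_{4} + v_{8} = v_{2} + v_{3} + v_{9} + v_{11}  ⟹  sig = (2; 1,1,1,1)
  P={8,10}:  v_{8} + v_{10} = v_{2} + v_{3} + 2·v_{9} + v_{11}  ⟹  sig = (2; 1,1,1,2)
  P={7,10}:  v_{7} + v_{10} = v_{2} + 2·v_{9} + v_{11}  ⟹  sig = (2; 1,1,2)
  P={8,12}:  v_{8} + v_{12} = v_{2} + v_{3} + 2·v_{5}  ⟹  sig = (2; 1,1,2)
  P={1,8}:  v_{1} + v_{8} = v_{3} + 2·v_{5}  ⟹  sig = (2; 1,2)
  P={7,12}:  v_{7} + v_{12} = v_{2} + 2·v_{5}  ⟹  sig = (2; 1,2)
  P={1,7}:  v_{1} + v_{7} = 2·v_{5}  ⟹  sig = (2; 2)
  P={10,11,12}:  v_{10} + v_{11} + v_{12} = 0  ⟹  sig = (3; —)
  P={9,11,12}:  v_{9} + v_{11} + v_{12} = v_{5}  ⟹  sig = (3; 1)
  P={2,5,9,11}:  v_{2} + v_{5} + v_{9} + v_{11} = v_{7}  ⟹  sig = (4; 1)

so the primitive-relation signature multiset is
    |P|=2: 15 collections, coeffs (), (), (1), (1), (1), (1), (1), (1,1,1), (1,1,1,1), (1,1,1,2), (1,1,2), (1,1,2), (1,2), (1,2), (2)
    |P|=3: 2 collections, coeffs (), (1)
    |P|=4: 1 collection, coeffs (1)


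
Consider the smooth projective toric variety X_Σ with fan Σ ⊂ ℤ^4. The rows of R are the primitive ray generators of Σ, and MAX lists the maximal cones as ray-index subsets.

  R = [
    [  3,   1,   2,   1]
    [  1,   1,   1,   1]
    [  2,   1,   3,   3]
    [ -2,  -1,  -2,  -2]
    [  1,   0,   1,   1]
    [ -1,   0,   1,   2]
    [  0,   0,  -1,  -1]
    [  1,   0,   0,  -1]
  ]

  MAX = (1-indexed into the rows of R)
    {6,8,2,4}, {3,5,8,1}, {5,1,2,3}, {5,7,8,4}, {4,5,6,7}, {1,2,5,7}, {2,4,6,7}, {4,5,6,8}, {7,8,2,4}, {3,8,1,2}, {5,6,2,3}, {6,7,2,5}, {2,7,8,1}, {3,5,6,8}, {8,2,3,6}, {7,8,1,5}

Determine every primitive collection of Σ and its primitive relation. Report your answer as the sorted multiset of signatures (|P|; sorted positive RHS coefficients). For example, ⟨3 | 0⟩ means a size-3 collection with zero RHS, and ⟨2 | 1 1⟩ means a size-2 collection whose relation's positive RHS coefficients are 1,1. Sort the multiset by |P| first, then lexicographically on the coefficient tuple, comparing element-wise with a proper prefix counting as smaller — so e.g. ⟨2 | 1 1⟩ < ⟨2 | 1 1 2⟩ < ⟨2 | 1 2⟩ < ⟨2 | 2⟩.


|primitive collections| = 7. Relations:

  P = {1,4}:  v_{1} + v_{4} = v_{8} ; sig = ⟨2 | 1⟩
  P = {1,6}:  v_{1} + v_{6} = v_{3} ; sig = ⟨2 | 1⟩
  P = {3,4}:  v_{3} + v_{4} = v_{6} + v_{8} ; sig = ⟨2 | 1 1⟩
  P = {3,7}:  v_{3} + v_{7} = v_{2} + v_{5} ; sig = ⟨2 | 1 1⟩
  P = {2,4,5}:  v_{2} + v_{4} + v_{5} = 0 ; sig = ⟨3 | 0⟩
  P = {6,7,8}:  v_{6} + v_{7} + v_{8} = 0 ; sig = ⟨3 | 0⟩
  P = {2,5,8}:  v_{2} + v_{5} + v_{8} = v_{1} ; sig = ⟨3 | 1⟩

Signatures (|P|; sorted positive RHS coefficients), sorted:
{ ⟨2 | 1⟩ ×2,  ⟨2 | 1 1⟩ ×2,  ⟨3 | 0⟩ ×2,  ⟨3 | 1⟩ }


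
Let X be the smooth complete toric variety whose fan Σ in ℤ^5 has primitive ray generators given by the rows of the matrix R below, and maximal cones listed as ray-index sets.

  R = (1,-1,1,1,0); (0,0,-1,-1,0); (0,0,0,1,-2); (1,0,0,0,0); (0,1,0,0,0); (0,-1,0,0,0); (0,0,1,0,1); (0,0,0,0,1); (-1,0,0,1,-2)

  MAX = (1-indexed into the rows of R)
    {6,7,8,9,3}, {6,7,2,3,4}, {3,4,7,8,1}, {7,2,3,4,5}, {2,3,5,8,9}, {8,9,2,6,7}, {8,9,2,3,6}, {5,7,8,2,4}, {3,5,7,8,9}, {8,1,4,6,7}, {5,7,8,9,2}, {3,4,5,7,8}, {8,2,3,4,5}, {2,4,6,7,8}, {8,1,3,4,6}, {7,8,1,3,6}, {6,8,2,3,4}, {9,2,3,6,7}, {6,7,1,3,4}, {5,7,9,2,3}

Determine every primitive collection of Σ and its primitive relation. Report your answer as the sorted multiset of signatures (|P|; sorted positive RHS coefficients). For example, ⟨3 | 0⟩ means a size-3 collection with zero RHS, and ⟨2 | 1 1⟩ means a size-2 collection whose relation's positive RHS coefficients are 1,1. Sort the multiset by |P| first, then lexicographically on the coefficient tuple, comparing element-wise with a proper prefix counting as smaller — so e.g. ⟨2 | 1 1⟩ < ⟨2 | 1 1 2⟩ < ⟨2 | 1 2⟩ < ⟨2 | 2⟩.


Minimal non-faces — 7 found among 9 rays, 20 max cones:

  P={5,6}:  v_{5} + v_{6} = 0 — sig = ⟨2 | 0⟩
  P={4,9}:  v_{4} + v_{9} = v_{3} — sig = ⟨2 | 1⟩
  P={1,2}:  v_{1} + v_{2} = v_{4} + v_{6} — sig = ⟨2 | 1 1⟩
  P={1,5}:  v_{1} + v_{5} = v_{3} + v_{4} + v_{7} + v_{8} — sig = ⟨2 | 1 1 1 1⟩
  P={1,9}:  v_{1} + v_{9} = 2·v_{3} + v_{6} + v_{7} + v_{8} — sig = ⟨2 | 1 1 1 2⟩
  P={2,3,7,8}:  v_{2} + v_{3} + v_{7} + v_{8} = 0 — sig = ⟨4 | 0⟩
  P={3,4,6,7,8}:  v_{3} + v_{4} + v_{6} + v_{7} + v_{8} = v_{1} — sig = ⟨5 | 1⟩

Signatures (|P|; sorted positive RHS coefficients), sorted:
    ⟨2 | 0⟩
    ⟨2 | 1⟩
    ⟨2 | 1 1⟩
    ⟨2 | 1 1 1 1⟩
    ⟨2 | 1 1 1 2⟩
    ⟨4 | 0⟩
    ⟨5 | 1⟩


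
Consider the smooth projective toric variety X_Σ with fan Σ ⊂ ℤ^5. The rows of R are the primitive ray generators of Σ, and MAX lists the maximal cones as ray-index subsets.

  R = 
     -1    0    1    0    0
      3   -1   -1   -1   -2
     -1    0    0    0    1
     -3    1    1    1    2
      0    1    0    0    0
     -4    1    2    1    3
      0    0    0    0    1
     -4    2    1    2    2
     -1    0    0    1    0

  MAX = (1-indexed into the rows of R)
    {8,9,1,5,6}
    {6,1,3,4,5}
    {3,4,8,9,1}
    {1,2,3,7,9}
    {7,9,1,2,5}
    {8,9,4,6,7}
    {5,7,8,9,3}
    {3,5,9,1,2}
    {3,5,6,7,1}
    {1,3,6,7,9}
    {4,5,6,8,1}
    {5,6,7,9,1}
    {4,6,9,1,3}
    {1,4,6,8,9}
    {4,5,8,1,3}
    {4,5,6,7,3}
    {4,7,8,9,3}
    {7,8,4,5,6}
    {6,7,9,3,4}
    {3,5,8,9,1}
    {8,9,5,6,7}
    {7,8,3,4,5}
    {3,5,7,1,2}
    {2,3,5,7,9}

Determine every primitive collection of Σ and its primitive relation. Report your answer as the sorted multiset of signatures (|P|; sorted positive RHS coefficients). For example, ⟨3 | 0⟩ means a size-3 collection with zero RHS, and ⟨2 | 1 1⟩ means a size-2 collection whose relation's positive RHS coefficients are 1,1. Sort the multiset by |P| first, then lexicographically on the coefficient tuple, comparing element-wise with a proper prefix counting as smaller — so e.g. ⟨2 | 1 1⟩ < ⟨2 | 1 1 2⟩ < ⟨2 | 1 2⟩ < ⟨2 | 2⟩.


Primitive collections (9):

  {2,4}:  v_{2} + v_{4} = 0 — sig = ⟨2 | 0⟩
  {2,6}:  v_{2} + v_{6} = v_{1} + v_{7} — sig = ⟨2 | 1 1⟩
  {2,8}:  v_{2} + v_{8} = v_{5} + v_{9} — sig = ⟨2 | 1 1⟩
  {1,4,7}:  v_{1} + v_{4} + v_{7} = v_{6} — sig = ⟨3 | 1⟩
  {4,5,9}:  v_{4} + v_{5} + v_{9} = v_{8} — sig = ⟨3 | 1⟩
  {1,7,8}:  v_{1} + v_{7} + v_{8} = v_{5} + v_{6} + v_{9} — sig = ⟨3 | 1 1 1⟩
  {3,6,8}:  v_{3} + v_{6} + v_{8} = 3·v_{4} — sig = ⟨3 | 3⟩
  {3,5,6,9}:  v_{3} + v_{5} + v_{6} + v_{9} = 2·v_{4} — sig = ⟨4 | 2⟩
  {1,3,5,7,9}:  v_{1} + v_{3} + v_{5} + v_{7} + v_{9} = v_{4} — sig = ⟨5 | 1⟩

Hence PRS(X_Σ) =
    ⟨2 | 0⟩
    ⟨2 | 1 1⟩
    ⟨2 | 1 1⟩
    ⟨3 | 1⟩
    ⟨3 | 1⟩
    ⟨3 | 1 1 1⟩
    ⟨3 | 3⟩
    ⟨4 | 2⟩
    ⟨5 | 1⟩


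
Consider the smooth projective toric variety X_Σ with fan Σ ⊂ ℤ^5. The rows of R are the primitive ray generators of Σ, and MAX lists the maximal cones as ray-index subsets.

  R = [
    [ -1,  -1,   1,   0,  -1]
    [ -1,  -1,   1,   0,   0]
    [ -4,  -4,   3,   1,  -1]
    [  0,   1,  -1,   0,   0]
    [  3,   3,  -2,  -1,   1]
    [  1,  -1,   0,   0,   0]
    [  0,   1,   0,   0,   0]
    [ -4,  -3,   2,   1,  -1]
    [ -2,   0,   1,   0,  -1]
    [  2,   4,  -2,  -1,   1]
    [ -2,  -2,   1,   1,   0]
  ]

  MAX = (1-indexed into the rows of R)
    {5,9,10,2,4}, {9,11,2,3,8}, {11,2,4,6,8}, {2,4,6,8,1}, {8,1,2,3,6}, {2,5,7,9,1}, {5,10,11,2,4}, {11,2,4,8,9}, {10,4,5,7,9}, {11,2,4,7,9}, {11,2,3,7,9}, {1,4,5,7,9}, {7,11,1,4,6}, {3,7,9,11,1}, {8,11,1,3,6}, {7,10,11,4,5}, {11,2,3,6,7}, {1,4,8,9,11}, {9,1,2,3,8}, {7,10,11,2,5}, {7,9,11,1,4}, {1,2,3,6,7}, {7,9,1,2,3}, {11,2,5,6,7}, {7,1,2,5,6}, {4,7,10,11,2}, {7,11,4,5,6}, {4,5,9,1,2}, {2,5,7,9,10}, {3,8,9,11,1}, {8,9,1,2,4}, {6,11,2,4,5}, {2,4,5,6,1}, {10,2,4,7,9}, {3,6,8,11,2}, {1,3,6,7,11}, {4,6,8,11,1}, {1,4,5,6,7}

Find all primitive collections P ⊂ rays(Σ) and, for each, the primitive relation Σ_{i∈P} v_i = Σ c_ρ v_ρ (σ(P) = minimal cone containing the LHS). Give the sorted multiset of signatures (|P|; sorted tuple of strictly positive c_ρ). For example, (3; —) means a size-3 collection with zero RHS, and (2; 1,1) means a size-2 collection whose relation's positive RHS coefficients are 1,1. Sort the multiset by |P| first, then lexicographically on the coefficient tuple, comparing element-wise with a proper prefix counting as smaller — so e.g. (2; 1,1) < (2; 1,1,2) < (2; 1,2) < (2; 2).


|primitive collections| = 16. Relations:

  P = {3,4}:  v_{3} + v_{4} = v_{8} ; sig = (2; 1)
  P = {3,5}:  v_{3} + v_{5} = v_{2} ; sig = (2; 1)
  P = {6,9}:  v_{6} + v_{9} = v_{1} ; sig = (2; 1)
  P = {6,10}:  v_{6} + v_{10} = v_{5} ; sig = (2; 1)
  P = {1,10}:  v_{1} + v_{10} = v_{5} + v_{9} ; sig = (2; 1,1)
  P = {5,8}:  v_{5} + v_{8} = v_{2} + v_{4} ; sig = (2; 1,1)
  P = {7,8}:  v_{7} + v_{8} = v_{9} + v_{11} ; sig = (2; 1,1)
  P = {3,10}:  v_{3} + v_{10} = 2·v_{2} + v_{4} + v_{7} ; sig = (2; 1,1,2)
  P = {8,10}:  v_{8} + v_{10} = 2·v_{2} + 2·v_{4} + v_{7} ; sig = (2; 1,2,2)
  P = {1,5,11}:  v_{1} + v_{5} + v_{11} = 0 ; sig = (3; —)
  P = {1,2,11}:  v_{1} + v_{2} + v_{11} = v_{3} ; sig = (3; 1)
  P = {5,9,11}:  v_{5} + v_{9} + v_{11} = v_{2} + v_{4} + v_{7} ; sig = (3; 1,1,1)
  P = {9,10,11}:  v_{9} + v_{10} + v_{11} = 2·v_{2} + 2·v_{4} + 2·v_{7} ; sig = (3; 2,2,2)
  P = {2,4,6,7}:  v_{2} + v_{4} + v_{6} + v_{7} = 0 ; sig = (4; —)
  P = {1,2,4,7}:  v_{1} + v_{2} + v_{4} + v_{7} = v_{9} ; sig = (4; 1)
  P = {2,4,5,7}:  v_{2} + v_{4} + v_{5} + v_{7} = v_{10} ; sig = (4; 1)

Sorted signature multiset PRS(X):
{ (2; 1) ×4,  (2; 1,1) ×3,  (2; 1,1,2),  (2; 1,2,2),  (3; —),  (3; 1),  (3; 1,1,1),  (3; 2,2,2),  (4; —),  (4; 1) ×2 }
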